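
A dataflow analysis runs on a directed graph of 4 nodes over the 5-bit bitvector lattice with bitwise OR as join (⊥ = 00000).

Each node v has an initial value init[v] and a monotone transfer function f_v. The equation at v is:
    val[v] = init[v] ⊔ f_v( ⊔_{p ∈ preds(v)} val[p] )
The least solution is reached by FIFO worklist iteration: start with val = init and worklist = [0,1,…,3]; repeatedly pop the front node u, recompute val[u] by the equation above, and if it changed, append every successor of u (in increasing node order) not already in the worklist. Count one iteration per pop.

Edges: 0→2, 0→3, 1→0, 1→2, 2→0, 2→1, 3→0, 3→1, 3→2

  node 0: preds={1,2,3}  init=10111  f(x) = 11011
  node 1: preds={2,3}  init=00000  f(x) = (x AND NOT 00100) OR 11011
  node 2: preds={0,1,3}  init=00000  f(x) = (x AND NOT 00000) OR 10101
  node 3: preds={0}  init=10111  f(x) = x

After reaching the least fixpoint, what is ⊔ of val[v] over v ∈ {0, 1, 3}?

11111

Worklist (7 pops):
  #1 pop 0: in=10111 → 11111 (was 10111); enqueue []
  #2 pop 1: in=10111 → 11011 (was 00000); enqueue [0]
  #3 pop 2: in=11111 → 11111 (was 00000); enqueue [1]
  #4 pop 3: in=11111 → 11111 (was 10111); enqueue [2]
  #5 pop 0: in=11111 → 11111 (no change)
  #6 pop 1: in=11111 → 11011 (no change)
  #7 pop 2: in=11111 → 11111 (no change)

Fixpoint:
  val[0] = 11111
  val[1] = 11011
  val[2] = 11111
  val[3] = 11111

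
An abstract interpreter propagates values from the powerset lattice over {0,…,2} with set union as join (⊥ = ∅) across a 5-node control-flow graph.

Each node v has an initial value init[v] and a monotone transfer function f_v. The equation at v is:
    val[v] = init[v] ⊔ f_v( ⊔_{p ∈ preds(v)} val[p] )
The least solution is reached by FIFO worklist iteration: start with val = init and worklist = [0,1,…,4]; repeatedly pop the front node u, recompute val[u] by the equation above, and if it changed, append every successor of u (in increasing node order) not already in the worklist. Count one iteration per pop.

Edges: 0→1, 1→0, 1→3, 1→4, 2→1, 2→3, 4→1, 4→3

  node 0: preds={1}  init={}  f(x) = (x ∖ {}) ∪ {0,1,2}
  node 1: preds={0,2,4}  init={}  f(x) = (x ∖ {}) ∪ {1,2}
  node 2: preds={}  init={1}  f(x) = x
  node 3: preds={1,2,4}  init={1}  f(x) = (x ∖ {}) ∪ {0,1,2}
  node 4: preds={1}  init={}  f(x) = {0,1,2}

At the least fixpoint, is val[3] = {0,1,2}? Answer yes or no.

Iteration log — 8 steps:
  step 1. node 0  ⊔preds={}  new={0,1,2}  old={}  +wl: 
  step 2. node 1  ⊔preds={0,1,2}  new={0,1,2}  old={}  +wl: 0
  step 3. node 2  ⊔preds={}  new={1}  stable
  step 4. node 3  ⊔preds={0,1,2}  new={0,1,2}  old={1}  +wl: 
  step 5. node 4  ⊔preds={0,1,2}  new={0,1,2}  old={}  +wl: 1,3
  step 6. node 0  ⊔preds={0,1,2}  new={0,1,2}  stable
  step 7. node 1  ⊔preds={0,1,2}  new={0,1,2}  stable
  step 8. node 3  ⊔preds={0,1,2}  new={0,1,2}  stable

Least fixpoint reached:
  node 0: {0,1,2}
  node 1: {0,1,2}
  node 2: {1}
  node 3: {0,1,2}
  node 4: {0,1,2}

yes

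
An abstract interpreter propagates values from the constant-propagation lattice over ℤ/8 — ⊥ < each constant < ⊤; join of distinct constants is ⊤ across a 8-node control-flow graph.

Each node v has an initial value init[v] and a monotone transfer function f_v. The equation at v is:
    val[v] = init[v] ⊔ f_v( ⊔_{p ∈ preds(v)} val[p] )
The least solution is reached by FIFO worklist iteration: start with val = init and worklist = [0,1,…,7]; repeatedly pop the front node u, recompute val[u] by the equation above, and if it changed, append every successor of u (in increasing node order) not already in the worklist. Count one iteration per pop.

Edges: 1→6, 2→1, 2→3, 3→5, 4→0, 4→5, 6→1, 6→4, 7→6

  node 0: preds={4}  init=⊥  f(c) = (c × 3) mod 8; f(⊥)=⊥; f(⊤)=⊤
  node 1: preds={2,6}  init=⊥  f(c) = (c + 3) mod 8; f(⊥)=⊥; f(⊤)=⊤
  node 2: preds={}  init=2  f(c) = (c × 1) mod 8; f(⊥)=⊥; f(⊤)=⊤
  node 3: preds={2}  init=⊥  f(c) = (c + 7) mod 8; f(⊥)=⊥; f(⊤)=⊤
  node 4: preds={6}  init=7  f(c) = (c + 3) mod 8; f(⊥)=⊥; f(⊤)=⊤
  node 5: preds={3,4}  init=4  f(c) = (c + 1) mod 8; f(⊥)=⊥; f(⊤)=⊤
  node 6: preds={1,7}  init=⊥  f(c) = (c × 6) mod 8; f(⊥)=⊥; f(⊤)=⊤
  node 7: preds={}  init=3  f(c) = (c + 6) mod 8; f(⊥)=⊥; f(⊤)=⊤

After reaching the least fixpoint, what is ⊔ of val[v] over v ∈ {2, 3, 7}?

Iteration log — 13 steps:
  step 1. node 0  ⊔preds=7  new=5  old=⊥  +wl: 
  step 2. node 1  ⊔preds=2  new=5  old=⊥  +wl: 
  step 3. node 2  ⊔preds=⊥  new=2  stable
  step 4. node 3  ⊔preds=2  new=1  old=⊥  +wl: 
  step 5. node 4  ⊔preds=⊥  new=7  stable
  step 6. node 5  ⊔preds=⊤  new=⊤  old=4  +wl: 
  step 7. node 6  ⊔preds=⊤  new=⊤  old=⊥  +wl: 1,4
  step 8. node 7  ⊔preds=⊥  new=3  stable
  step 9. node 1  ⊔preds=⊤  new=⊤  old=5  +wl: 6
  step 10. node 4  ⊔preds=⊤  new=⊤  old=7  +wl: 0,5
  step 11. node 6  ⊔preds=⊤  new=⊤  stable
  step 12. node 0  ⊔preds=⊤  new=⊤  old=5  +wl: 
  step 13. node 5  ⊔preds=⊤  new=⊤  stable

Least fixpoint reached:
  node 0: ⊤
  node 1: ⊤
  node 2: 2
  node 3: 1
  node 4: ⊤
  node 5: ⊤
  node 6: ⊤
  node 7: 3

⊤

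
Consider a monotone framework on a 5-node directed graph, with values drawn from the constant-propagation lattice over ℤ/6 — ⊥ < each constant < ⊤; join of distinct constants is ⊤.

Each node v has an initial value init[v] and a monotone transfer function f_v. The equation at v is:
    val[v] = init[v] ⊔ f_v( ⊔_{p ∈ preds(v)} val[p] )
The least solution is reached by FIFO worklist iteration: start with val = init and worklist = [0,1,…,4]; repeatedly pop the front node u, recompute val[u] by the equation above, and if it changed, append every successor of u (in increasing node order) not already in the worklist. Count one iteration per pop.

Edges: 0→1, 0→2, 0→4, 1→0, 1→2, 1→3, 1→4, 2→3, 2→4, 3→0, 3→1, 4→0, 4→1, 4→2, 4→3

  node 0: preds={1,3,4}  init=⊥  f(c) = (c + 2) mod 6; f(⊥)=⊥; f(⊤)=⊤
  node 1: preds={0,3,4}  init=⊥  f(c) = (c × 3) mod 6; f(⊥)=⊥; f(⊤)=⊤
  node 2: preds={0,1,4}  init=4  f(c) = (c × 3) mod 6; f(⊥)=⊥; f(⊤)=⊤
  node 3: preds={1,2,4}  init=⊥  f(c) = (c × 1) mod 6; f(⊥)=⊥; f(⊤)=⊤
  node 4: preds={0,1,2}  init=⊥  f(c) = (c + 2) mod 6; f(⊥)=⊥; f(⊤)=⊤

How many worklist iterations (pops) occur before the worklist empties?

Worklist (14 pops):
  #1 pop 0: in=⊥ → ⊥ (no change)
  #2 pop 1: in=⊥ → ⊥ (no change)
  #3 pop 2: in=⊥ → 4 (no change)
  #4 pop 3: in=4 → 4 (was ⊥); enqueue [0,1]
  #5 pop 4: in=4 → 0 (was ⊥); enqueue [2,3]
  #6 pop 0: in=⊤ → ⊤ (was ⊥); enqueue [4]
  #7 pop 1: in=⊤ → ⊤ (was ⊥); enqueue [0]
  #8 pop 2: in=⊤ → ⊤ (was 4); enqueue []
  #9 pop 3: in=⊤ → ⊤ (was 4); enqueue [1]
  #10 pop 4: in=⊤ → ⊤ (was 0); enqueue [2,3]
  #11 pop 0: in=⊤ → ⊤ (no change)
  #12 pop 1: in=⊤ → ⊤ (no change)
  #13 pop 2: in=⊤ → ⊤ (no change)
  #14 pop 3: in=⊤ → ⊤ (no change)

Fixpoint:
  val[0] = ⊤
  val[1] = ⊤
  val[2] = ⊤
  val[3] = ⊤
  val[4] = ⊤

14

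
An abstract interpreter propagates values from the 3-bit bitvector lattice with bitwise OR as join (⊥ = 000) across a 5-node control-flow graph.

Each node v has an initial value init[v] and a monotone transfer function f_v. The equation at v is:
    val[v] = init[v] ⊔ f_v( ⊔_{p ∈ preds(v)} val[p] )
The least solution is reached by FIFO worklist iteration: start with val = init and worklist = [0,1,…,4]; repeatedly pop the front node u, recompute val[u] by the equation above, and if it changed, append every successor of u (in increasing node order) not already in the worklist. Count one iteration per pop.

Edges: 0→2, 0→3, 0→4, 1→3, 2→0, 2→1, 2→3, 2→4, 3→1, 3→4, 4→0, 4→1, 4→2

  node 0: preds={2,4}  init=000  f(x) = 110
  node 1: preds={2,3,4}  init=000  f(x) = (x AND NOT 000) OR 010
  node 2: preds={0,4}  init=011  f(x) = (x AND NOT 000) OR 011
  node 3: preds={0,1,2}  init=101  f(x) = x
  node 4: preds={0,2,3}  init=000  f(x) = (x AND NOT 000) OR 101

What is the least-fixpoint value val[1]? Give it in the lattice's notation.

Trace (8 dequeues):
  [1] u=0 | in 011 | out 110 | prev 000 | push {}
  [2] u=1 | in 111 | out 111 | prev 000 | push {}
  [3] u=2 | in 110 | out 111 | prev 011 | push {0,1}
  [4] u=3 | in 111 | out 111 | prev 101 | push {}
  [5] u=4 | in 111 | out 111 | prev 000 | push {2}
  [6] u=0 | in 111 | out 110 | ==
  [7] u=1 | in 111 | out 111 | ==
  [8] u=2 | in 111 | out 111 | ==

Converged values:
  [0] 110
  [1] 111
  [2] 111
  [3] 111
  [4] 111

111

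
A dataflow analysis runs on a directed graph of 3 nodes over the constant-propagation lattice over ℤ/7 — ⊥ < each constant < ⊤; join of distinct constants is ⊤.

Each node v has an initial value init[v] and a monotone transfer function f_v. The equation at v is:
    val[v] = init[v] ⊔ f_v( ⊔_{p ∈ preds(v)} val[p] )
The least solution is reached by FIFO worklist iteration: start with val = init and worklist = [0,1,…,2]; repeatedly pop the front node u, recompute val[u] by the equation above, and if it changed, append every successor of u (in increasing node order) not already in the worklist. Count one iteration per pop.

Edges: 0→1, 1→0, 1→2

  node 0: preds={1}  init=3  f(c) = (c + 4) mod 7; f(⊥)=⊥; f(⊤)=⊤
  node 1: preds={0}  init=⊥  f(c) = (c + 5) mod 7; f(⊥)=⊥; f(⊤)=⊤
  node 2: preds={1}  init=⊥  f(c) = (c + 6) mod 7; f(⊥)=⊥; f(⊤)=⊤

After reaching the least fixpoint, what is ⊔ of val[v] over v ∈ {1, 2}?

Iteration log — 7 steps:
  step 1. node 0  ⊔preds=⊥  new=3  stable
  step 2. node 1  ⊔preds=3  new=1  old=⊥  +wl: 0
  step 3. node 2  ⊔preds=1  new=0  old=⊥  +wl: 
  step 4. node 0  ⊔preds=1  new=⊤  old=3  +wl: 1
  step 5. node 1  ⊔preds=⊤  new=⊤  old=1  +wl: 0,2
  step 6. node 0  ⊔preds=⊤  new=⊤  stable
  step 7. node 2  ⊔preds=⊤  new=⊤  old=0  +wl: 

Least fixpoint reached:
  node 0: ⊤
  node 1: ⊤
  node 2: ⊤

⊤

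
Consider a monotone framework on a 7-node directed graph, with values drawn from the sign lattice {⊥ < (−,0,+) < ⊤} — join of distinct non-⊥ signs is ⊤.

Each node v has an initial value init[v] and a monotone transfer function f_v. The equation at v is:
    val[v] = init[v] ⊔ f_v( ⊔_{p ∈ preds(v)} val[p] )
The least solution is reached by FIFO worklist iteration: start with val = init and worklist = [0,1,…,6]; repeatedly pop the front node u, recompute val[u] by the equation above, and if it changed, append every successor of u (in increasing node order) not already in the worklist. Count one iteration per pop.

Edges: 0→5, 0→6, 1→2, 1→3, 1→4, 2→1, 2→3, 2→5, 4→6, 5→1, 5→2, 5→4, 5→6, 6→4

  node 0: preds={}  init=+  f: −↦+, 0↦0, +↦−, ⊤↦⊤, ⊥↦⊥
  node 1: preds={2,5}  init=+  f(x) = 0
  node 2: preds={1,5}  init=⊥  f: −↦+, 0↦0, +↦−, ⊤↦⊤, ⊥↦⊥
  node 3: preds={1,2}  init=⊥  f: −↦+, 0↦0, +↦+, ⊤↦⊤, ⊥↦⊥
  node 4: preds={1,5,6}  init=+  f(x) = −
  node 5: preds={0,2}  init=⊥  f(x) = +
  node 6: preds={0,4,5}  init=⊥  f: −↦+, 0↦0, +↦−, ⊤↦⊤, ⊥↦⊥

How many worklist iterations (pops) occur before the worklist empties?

10

Iteration log — 10 steps:
  step 1. node 0  ⊔preds=⊥  new=+  stable
  step 2. node 1  ⊔preds=⊥  new=⊤  old=+  +wl: 
  step 3. node 2  ⊔preds=⊤  new=⊤  old=⊥  +wl: 1
  step 4. node 3  ⊔preds=⊤  new=⊤  old=⊥  +wl: 
  step 5. node 4  ⊔preds=⊤  new=⊤  old=+  +wl: 
  step 6. node 5  ⊔preds=⊤  new=+  old=⊥  +wl: 2,4
  step 7. node 6  ⊔preds=⊤  new=⊤  old=⊥  +wl: 
  step 8. node 1  ⊔preds=⊤  new=⊤  stable
  step 9. node 2  ⊔preds=⊤  new=⊤  stable
  step 10. node 4  ⊔preds=⊤  new=⊤  stable

Least fixpoint reached:
  node 0: +
  node 1: ⊤
  node 2: ⊤
  node 3: ⊤
  node 4: ⊤
  node 5: +
  node 6: ⊤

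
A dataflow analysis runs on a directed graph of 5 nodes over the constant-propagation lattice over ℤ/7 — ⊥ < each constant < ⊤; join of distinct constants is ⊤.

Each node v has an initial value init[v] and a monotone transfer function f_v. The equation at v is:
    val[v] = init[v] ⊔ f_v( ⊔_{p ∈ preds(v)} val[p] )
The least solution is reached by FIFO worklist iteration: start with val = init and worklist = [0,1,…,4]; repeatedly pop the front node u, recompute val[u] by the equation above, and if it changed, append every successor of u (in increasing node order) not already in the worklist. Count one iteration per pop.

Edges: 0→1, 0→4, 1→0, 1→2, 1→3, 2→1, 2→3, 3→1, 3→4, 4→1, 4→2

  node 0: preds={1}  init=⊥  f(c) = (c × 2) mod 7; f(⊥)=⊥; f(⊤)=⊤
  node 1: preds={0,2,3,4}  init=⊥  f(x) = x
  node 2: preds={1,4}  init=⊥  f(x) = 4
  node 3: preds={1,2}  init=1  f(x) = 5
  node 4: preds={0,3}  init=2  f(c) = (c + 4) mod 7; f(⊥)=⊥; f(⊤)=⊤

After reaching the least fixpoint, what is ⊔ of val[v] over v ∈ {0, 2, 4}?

⊤

Iteration log — 9 steps:
  step 1. node 0  ⊔preds=⊥  new=⊥  stable
  step 2. node 1  ⊔preds=⊤  new=⊤  old=⊥  +wl: 0
  step 3. node 2  ⊔preds=⊤  new=4  old=⊥  +wl: 1
  step 4. node 3  ⊔preds=⊤  new=⊤  old=1  +wl: 
  step 5. node 4  ⊔preds=⊤  new=⊤  old=2  +wl: 2
  step 6. node 0  ⊔preds=⊤  new=⊤  old=⊥  +wl: 4
  step 7. node 1  ⊔preds=⊤  new=⊤  stable
  step 8. node 2  ⊔preds=⊤  new=4  stable
  step 9. node 4  ⊔preds=⊤  new=⊤  stable

Least fixpoint reached:
  node 0: ⊤
  node 1: ⊤
  node 2: 4
  node 3: ⊤
  node 4: ⊤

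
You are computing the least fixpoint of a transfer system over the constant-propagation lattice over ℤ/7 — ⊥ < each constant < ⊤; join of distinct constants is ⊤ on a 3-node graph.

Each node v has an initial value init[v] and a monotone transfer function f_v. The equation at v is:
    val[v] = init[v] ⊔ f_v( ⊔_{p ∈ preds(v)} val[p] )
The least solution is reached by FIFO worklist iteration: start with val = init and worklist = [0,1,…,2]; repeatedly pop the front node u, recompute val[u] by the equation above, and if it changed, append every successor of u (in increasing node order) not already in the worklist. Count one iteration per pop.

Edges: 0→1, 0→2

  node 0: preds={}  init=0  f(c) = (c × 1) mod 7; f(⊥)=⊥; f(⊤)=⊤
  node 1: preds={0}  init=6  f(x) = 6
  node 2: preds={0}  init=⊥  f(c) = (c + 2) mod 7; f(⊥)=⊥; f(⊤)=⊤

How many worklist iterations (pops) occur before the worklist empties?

Trace (3 dequeues):
  [1] u=0 | in ⊥ | out 0 | ==
  [2] u=1 | in 0 | out 6 | ==
  [3] u=2 | in 0 | out 2 | prev ⊥ | push {}

Converged values:
  [0] 0
  [1] 6
  [2] 2

3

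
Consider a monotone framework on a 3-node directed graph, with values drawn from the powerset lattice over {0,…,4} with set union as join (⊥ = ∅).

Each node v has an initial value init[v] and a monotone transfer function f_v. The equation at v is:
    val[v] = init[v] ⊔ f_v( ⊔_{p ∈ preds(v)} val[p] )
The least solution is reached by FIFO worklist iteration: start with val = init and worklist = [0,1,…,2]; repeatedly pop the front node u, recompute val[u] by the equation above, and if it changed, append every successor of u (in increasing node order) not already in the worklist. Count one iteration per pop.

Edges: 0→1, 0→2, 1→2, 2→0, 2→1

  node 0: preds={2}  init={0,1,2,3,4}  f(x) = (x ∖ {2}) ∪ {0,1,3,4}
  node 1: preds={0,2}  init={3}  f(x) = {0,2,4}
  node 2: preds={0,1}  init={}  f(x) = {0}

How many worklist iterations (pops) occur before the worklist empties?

5

Trace (5 dequeues):
  [1] u=0 | in {} | out {0,1,2,3,4} | ==
  [2] u=1 | in {0,1,2,3,4} | out {0,2,3,4} | prev {3} | push {}
  [3] u=2 | in {0,1,2,3,4} | out {0} | prev {} | push {0,1}
  [4] u=0 | in {0} | out {0,1,2,3,4} | ==
  [5] u=1 | in {0,1,2,3,4} | out {0,2,3,4} | ==

Converged values:
  [0] {0,1,2,3,4}
  [1] {0,2,3,4}
  [2] {0}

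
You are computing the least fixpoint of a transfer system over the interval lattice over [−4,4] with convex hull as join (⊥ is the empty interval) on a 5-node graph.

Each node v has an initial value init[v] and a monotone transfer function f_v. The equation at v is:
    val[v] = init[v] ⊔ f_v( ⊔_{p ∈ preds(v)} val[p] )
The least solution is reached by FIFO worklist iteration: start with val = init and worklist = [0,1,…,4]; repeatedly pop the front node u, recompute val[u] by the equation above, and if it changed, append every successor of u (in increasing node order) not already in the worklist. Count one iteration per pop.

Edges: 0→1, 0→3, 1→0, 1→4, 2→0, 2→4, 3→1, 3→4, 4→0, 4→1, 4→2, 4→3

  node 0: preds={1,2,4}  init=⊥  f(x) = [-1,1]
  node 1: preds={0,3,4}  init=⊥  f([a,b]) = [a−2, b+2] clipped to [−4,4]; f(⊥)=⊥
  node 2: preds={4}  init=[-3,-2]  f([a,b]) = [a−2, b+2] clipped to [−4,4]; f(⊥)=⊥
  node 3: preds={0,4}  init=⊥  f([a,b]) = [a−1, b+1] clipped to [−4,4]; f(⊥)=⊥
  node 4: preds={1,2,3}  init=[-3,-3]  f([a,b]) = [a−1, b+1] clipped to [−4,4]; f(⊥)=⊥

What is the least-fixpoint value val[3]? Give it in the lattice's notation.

[-4,4]

Trace (12 dequeues):
  [1] u=0 | in [-3,-2] | out [-1,1] | prev ⊥ | push {}
  [2] u=1 | in [-3,1] | out [-4,3] | prev ⊥ | push {0}
  [3] u=2 | in [-3,-3] | out [-4,-1] | prev [-3,-2] | push {}
  [4] u=3 | in [-3,1] | out [-4,2] | prev ⊥ | push {1}
  [5] u=4 | in [-4,3] | out [-4,4] | prev [-3,-3] | push {2,3}
  [6] u=0 | in [-4,4] | out [-1,1] | ==
  [7] u=1 | in [-4,4] | out [-4,4] | prev [-4,3] | push {0,4}
  [8] u=2 | in [-4,4] | out [-4,4] | prev [-4,-1] | push {}
  [9] u=3 | in [-4,4] | out [-4,4] | prev [-4,2] | push {1}
  [10] u=0 | in [-4,4] | out [-1,1] | ==
  [11] u=4 | in [-4,4] | out [-4,4] | ==
  [12] u=1 | in [-4,4] | out [-4,4] | ==

Converged values:
  [0] [-1,1]
  [1] [-4,4]
  [2] [-4,4]
  [3] [-4,4]
  [4] [-4,4]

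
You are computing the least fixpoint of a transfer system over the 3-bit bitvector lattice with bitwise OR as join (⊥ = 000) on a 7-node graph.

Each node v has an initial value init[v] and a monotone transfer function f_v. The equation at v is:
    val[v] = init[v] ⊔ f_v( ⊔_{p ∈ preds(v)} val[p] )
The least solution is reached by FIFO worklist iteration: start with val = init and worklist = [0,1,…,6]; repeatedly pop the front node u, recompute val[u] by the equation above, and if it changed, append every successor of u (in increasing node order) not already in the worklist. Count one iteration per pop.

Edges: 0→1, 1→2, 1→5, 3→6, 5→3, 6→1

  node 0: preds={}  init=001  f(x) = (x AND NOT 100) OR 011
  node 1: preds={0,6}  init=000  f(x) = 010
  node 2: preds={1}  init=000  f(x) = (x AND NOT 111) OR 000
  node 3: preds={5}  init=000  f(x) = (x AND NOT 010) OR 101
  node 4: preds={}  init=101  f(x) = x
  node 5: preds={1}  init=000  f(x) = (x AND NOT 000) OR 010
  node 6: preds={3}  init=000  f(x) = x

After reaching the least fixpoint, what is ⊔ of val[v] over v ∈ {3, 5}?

111

Trace (9 dequeues):
  [1] u=0 | in 000 | out 011 | prev 001 | push {}
  [2] u=1 | in 011 | out 010 | prev 000 | push {}
  [3] u=2 | in 010 | out 000 | ==
  [4] u=3 | in 000 | out 101 | prev 000 | push {}
  [5] u=4 | in 000 | out 101 | ==
  [6] u=5 | in 010 | out 010 | prev 000 | push {3}
  [7] u=6 | in 101 | out 101 | prev 000 | push {1}
  [8] u=3 | in 010 | out 101 | ==
  [9] u=1 | in 111 | out 010 | ==

Converged values:
  [0] 011
  [1] 010
  [2] 000
  [3] 101
  [4] 101
  [5] 010
  [6] 101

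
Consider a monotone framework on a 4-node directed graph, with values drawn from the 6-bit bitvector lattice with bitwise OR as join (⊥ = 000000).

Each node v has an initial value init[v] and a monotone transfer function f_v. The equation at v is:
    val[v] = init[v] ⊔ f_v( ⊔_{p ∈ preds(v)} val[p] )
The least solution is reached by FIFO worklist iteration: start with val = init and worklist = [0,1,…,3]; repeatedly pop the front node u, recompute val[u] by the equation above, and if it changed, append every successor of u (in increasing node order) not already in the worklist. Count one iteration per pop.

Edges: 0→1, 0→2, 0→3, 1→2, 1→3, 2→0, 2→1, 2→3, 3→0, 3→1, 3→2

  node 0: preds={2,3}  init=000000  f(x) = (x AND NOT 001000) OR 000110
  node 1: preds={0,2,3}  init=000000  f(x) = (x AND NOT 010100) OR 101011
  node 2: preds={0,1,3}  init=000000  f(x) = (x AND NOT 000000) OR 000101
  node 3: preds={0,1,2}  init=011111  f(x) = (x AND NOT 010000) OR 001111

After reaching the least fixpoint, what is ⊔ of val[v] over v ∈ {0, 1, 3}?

111111

Worklist (8 pops):
  #1 pop 0: in=011111 → 010111 (was 000000); enqueue []
  #2 pop 1: in=011111 → 101011 (was 000000); enqueue []
  #3 pop 2: in=111111 → 111111 (was 000000); enqueue [0,1]
  #4 pop 3: in=111111 → 111111 (was 011111); enqueue [2]
  #5 pop 0: in=111111 → 110111 (was 010111); enqueue [3]
  #6 pop 1: in=111111 → 101011 (no change)
  #7 pop 2: in=111111 → 111111 (no change)
  #8 pop 3: in=111111 → 111111 (no change)

Fixpoint:
  val[0] = 110111
  val[1] = 101011
  val[2] = 111111
  val[3] = 111111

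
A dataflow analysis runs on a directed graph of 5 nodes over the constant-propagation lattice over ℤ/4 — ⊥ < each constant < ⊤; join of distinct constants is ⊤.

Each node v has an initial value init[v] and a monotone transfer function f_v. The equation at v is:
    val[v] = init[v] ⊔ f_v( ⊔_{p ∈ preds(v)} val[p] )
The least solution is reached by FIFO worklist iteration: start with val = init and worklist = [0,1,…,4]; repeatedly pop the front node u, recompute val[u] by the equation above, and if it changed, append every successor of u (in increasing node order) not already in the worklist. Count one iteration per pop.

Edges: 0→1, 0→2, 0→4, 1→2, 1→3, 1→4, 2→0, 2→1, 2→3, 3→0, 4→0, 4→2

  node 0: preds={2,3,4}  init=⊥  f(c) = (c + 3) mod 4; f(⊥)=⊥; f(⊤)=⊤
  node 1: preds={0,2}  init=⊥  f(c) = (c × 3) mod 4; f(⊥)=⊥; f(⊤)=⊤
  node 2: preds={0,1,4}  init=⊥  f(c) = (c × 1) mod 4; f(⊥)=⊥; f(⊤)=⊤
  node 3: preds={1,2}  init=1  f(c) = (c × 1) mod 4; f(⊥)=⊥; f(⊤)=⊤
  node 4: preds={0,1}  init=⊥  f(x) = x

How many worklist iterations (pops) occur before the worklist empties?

13

Trace (13 dequeues):
  [1] u=0 | in 1 | out 0 | prev ⊥ | push {}
  [2] u=1 | in 0 | out 0 | prev ⊥ | push {}
  [3] u=2 | in 0 | out 0 | prev ⊥ | push {0,1}
  [4] u=3 | in 0 | out ⊤ | prev 1 | push {}
  [5] u=4 | in 0 | out 0 | prev ⊥ | push {2}
  [6] u=0 | in ⊤ | out ⊤ | prev 0 | push {4}
  [7] u=1 | in ⊤ | out ⊤ | prev 0 | push {3}
  [8] u=2 | in ⊤ | out ⊤ | prev 0 | push {0,1}
  [9] u=4 | in ⊤ | out ⊤ | prev 0 | push {2}
  [10] u=3 | in ⊤ | out ⊤ | ==
  [11] u=0 | in ⊤ | out ⊤ | ==
  [12] u=1 | in ⊤ | out ⊤ | ==
  [13] u=2 | in ⊤ | out ⊤ | ==

Converged values:
  [0] ⊤
  [1] ⊤
  [2] ⊤
  [3] ⊤
  [4] ⊤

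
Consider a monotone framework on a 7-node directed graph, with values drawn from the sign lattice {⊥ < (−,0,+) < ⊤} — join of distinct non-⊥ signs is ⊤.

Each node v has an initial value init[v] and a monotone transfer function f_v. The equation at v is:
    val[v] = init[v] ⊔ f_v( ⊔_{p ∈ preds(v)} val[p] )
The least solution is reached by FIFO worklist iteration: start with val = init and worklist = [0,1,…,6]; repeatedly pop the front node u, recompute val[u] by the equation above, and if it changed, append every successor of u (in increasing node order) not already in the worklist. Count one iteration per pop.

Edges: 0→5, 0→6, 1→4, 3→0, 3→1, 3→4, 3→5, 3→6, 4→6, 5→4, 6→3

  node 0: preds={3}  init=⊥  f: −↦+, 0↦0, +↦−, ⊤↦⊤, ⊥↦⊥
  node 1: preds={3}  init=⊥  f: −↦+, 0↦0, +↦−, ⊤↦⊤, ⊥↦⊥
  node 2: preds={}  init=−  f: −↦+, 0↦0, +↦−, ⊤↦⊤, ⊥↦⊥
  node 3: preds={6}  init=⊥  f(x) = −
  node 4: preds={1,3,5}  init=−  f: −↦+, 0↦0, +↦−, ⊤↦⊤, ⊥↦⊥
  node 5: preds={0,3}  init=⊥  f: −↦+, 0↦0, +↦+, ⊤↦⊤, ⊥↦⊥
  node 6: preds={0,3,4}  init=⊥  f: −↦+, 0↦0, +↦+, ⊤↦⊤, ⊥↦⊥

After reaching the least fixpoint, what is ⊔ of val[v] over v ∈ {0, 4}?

Worklist (14 pops):
  #1 pop 0: in=⊥ → ⊥ (no change)
  #2 pop 1: in=⊥ → ⊥ (no change)
  #3 pop 2: in=⊥ → − (no change)
  #4 pop 3: in=⊥ → − (was ⊥); enqueue [0,1]
  #5 pop 4: in=− → ⊤ (was −); enqueue []
  #6 pop 5: in=− → + (was ⊥); enqueue [4]
  #7 pop 6: in=⊤ → ⊤ (was ⊥); enqueue [3]
  #8 pop 0: in=− → + (was ⊥); enqueue [5,6]
  #9 pop 1: in=− → + (was ⊥); enqueue []
  #10 pop 4: in=⊤ → ⊤ (no change)
  #11 pop 3: in=⊤ → − (no change)
  #12 pop 5: in=⊤ → ⊤ (was +); enqueue [4]
  #13 pop 6: in=⊤ → ⊤ (no change)
  #14 pop 4: in=⊤ → ⊤ (no change)

Fixpoint:
  val[0] = +
  val[1] = +
  val[2] = −
  val[3] = −
  val[4] = ⊤
  val[5] = ⊤
  val[6] = ⊤

⊤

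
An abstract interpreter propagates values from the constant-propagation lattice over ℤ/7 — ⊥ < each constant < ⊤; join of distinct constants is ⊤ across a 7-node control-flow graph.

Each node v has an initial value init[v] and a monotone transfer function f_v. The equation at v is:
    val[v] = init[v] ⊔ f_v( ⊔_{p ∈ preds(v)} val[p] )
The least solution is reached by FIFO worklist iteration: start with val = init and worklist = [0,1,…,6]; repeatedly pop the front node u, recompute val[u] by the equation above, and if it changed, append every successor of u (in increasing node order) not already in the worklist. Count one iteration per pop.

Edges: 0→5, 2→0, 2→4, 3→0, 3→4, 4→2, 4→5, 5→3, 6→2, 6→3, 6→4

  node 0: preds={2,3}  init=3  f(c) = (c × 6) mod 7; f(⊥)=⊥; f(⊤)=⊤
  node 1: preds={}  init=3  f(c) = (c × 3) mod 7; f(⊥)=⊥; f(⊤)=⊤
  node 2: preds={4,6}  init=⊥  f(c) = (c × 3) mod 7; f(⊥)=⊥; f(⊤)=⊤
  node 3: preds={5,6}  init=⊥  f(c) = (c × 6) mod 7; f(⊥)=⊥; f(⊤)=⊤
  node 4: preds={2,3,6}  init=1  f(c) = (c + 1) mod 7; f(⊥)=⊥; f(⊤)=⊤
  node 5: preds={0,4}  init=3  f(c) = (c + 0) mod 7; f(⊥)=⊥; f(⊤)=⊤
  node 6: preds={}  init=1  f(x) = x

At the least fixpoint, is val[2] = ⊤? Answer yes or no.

yes

Worklist (13 pops):
  #1 pop 0: in=⊥ → 3 (no change)
  #2 pop 1: in=⊥ → 3 (no change)
  #3 pop 2: in=1 → 3 (was ⊥); enqueue [0]
  #4 pop 3: in=⊤ → ⊤ (was ⊥); enqueue []
  #5 pop 4: in=⊤ → ⊤ (was 1); enqueue [2]
  #6 pop 5: in=⊤ → ⊤ (was 3); enqueue [3]
  #7 pop 6: in=⊥ → 1 (no change)
  #8 pop 0: in=⊤ → ⊤ (was 3); enqueue [5]
  #9 pop 2: in=⊤ → ⊤ (was 3); enqueue [0,4]
  #10 pop 3: in=⊤ → ⊤ (no change)
  #11 pop 5: in=⊤ → ⊤ (no change)
  #12 pop 0: in=⊤ → ⊤ (no change)
  #13 pop 4: in=⊤ → ⊤ (no change)

Fixpoint:
  val[0] = ⊤
  val[1] = 3
  val[2] = ⊤
  val[3] = ⊤
  val[4] = ⊤
  val[5] = ⊤
  val[6] = 1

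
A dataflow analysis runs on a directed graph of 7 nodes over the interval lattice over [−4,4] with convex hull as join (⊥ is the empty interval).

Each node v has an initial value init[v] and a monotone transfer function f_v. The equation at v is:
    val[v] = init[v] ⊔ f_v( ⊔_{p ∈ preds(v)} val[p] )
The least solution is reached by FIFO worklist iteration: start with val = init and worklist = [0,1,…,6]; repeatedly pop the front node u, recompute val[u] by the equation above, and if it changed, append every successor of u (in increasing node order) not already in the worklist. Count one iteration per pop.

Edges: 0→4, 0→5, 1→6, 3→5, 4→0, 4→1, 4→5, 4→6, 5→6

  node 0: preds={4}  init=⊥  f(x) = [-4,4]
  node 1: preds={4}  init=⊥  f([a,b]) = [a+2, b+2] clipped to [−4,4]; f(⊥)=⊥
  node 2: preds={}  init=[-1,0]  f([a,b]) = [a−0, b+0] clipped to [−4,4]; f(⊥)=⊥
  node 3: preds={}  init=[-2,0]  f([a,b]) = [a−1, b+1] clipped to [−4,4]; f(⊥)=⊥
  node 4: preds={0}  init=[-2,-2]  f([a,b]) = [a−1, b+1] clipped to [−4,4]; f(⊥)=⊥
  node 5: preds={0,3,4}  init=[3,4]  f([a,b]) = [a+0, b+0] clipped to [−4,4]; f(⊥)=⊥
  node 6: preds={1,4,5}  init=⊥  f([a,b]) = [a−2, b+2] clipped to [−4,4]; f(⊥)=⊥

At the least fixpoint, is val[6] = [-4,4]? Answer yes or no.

Trace (10 dequeues):
  [1] u=0 | in [-2,-2] | out [-4,4] | prev ⊥ | push {}
  [2] u=1 | in [-2,-2] | out [0,0] | prev ⊥ | push {}
  [3] u=2 | in ⊥ | out [-1,0] | ==
  [4] u=3 | in ⊥ | out [-2,0] | ==
  [5] u=4 | in [-4,4] | out [-4,4] | prev [-2,-2] | push {0,1}
  [6] u=5 | in [-4,4] | out [-4,4] | prev [3,4] | push {}
  [7] u=6 | in [-4,4] | out [-4,4] | prev ⊥ | push {}
  [8] u=0 | in [-4,4] | out [-4,4] | ==
  [9] u=1 | in [-4,4] | out [-2,4] | prev [0,0] | push {6}
  [10] u=6 | in [-4,4] | out [-4,4] | ==

Converged values:
  [0] [-4,4]
  [1] [-2,4]
  [2] [-1,0]
  [3] [-2,0]
  [4] [-4,4]
  [5] [-4,4]
  [6] [-4,4]

yes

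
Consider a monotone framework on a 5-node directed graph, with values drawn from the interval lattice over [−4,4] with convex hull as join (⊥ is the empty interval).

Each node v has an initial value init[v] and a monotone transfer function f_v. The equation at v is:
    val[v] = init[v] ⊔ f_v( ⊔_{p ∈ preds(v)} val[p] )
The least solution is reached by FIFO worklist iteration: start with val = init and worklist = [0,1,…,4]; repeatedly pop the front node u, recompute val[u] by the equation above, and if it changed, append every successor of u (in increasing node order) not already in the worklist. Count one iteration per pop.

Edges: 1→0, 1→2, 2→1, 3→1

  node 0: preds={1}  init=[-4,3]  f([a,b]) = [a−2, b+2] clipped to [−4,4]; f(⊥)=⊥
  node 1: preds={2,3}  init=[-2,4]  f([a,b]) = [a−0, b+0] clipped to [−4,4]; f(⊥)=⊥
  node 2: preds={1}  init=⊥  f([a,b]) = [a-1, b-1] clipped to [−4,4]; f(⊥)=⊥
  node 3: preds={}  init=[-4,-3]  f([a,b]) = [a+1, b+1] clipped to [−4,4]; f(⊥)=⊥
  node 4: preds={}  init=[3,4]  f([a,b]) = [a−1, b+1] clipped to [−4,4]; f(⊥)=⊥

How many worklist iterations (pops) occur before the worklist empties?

Iteration log — 7 steps:
  step 1. node 0  ⊔preds=[-2,4]  new=[-4,4]  old=[-4,3]  +wl: 
  step 2. node 1  ⊔preds=[-4,-3]  new=[-4,4]  old=[-2,4]  +wl: 0
  step 3. node 2  ⊔preds=[-4,4]  new=[-4,3]  old=⊥  +wl: 1
  step 4. node 3  ⊔preds=⊥  new=[-4,-3]  stable
  step 5. node 4  ⊔preds=⊥  new=[3,4]  stable
  step 6. node 0  ⊔preds=[-4,4]  new=[-4,4]  stable
  step 7. node 1  ⊔preds=[-4,3]  new=[-4,4]  stable

Least fixpoint reached:
  node 0: [-4,4]
  node 1: [-4,4]
  node 2: [-4,3]
  node 3: [-4,-3]
  node 4: [3,4]

7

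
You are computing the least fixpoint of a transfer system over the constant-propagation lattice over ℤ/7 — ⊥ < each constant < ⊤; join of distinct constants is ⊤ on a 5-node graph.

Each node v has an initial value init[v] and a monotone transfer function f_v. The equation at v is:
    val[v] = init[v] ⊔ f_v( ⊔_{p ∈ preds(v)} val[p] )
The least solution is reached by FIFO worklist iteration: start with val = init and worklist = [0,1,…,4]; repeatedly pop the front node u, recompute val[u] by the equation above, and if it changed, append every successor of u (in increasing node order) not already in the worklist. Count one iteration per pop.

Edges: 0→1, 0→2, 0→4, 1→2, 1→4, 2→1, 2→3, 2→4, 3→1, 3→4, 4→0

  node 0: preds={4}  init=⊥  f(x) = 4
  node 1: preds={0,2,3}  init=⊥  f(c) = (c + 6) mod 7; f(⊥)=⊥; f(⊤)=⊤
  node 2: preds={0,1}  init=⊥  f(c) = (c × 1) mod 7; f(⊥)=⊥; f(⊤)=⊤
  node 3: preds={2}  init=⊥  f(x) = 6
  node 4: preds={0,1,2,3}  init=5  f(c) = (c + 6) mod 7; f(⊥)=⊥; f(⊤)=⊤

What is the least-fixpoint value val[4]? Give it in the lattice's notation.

⊤

Iteration log — 9 steps:
  step 1. node 0  ⊔preds=5  new=4  old=⊥  +wl: 
  step 2. node 1  ⊔preds=4  new=3  old=⊥  +wl: 
  step 3. node 2  ⊔preds=⊤  new=⊤  old=⊥  +wl: 1
  step 4. node 3  ⊔preds=⊤  new=6  old=⊥  +wl: 
  step 5. node 4  ⊔preds=⊤  new=⊤  old=5  +wl: 0
  step 6. node 1  ⊔preds=⊤  new=⊤  old=3  +wl: 2,4
  step 7. node 0  ⊔preds=⊤  new=4  stable
  step 8. node 2  ⊔preds=⊤  new=⊤  stable
  step 9. node 4  ⊔preds=⊤  new=⊤  stable

Least fixpoint reached:
  node 0: 4
  node 1: ⊤
  node 2: ⊤
  node 3: 6
  node 4: ⊤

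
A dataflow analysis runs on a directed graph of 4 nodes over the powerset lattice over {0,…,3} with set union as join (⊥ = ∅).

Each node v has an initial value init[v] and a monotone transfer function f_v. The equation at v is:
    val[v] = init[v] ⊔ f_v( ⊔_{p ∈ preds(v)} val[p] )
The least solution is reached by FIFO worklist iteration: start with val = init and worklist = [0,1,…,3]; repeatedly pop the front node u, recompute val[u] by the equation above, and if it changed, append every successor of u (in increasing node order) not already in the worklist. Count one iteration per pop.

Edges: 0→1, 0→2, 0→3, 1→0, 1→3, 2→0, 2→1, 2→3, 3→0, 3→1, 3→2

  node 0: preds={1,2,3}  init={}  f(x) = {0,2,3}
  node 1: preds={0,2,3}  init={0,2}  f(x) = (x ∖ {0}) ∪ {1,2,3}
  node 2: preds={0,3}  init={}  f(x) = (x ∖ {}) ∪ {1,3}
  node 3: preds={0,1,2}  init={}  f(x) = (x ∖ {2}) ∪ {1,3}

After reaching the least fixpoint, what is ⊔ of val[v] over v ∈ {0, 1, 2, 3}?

{0,1,2,3}

Iteration log — 7 steps:
  step 1. node 0  ⊔preds={0,2}  new={0,2,3}  old={}  +wl: 
  step 2. node 1  ⊔preds={0,2,3}  new={0,1,2,3}  old={0,2}  +wl: 0
  step 3. node 2  ⊔preds={0,2,3}  new={0,1,2,3}  old={}  +wl: 1
  step 4. node 3  ⊔preds={0,1,2,3}  new={0,1,3}  old={}  +wl: 2
  step 5. node 0  ⊔preds={0,1,2,3}  new={0,2,3}  stable
  step 6. node 1  ⊔preds={0,1,2,3}  new={0,1,2,3}  stable
  step 7. node 2  ⊔preds={0,1,2,3}  new={0,1,2,3}  stable

Least fixpoint reached:
  node 0: {0,2,3}
  node 1: {0,1,2,3}
  node 2: {0,1,2,3}
  node 3: {0,1,3}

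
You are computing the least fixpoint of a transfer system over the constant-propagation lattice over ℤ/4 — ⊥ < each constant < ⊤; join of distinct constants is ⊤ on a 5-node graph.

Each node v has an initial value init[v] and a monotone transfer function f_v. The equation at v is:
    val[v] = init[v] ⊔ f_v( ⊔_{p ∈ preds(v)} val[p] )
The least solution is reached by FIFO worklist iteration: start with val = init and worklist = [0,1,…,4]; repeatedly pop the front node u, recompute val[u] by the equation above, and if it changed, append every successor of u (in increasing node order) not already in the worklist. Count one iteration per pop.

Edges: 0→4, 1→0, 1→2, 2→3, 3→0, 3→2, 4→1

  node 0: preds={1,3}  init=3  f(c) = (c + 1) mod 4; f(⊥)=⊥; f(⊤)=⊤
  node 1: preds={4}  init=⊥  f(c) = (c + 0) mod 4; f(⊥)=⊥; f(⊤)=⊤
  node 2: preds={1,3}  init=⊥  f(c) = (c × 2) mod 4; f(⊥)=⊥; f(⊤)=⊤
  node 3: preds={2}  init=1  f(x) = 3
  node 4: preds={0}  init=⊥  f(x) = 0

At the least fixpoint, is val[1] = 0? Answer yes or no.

yes

Worklist (11 pops):
  #1 pop 0: in=1 → ⊤ (was 3); enqueue []
  #2 pop 1: in=⊥ → ⊥ (no change)
  #3 pop 2: in=1 → 2 (was ⊥); enqueue []
  #4 pop 3: in=2 → ⊤ (was 1); enqueue [0,2]
  #5 pop 4: in=⊤ → 0 (was ⊥); enqueue [1]
  #6 pop 0: in=⊤ → ⊤ (no change)
  #7 pop 2: in=⊤ → ⊤ (was 2); enqueue [3]
  #8 pop 1: in=0 → 0 (was ⊥); enqueue [0,2]
  #9 pop 3: in=⊤ → ⊤ (no change)
  #10 pop 0: in=⊤ → ⊤ (no change)
  #11 pop 2: in=⊤ → ⊤ (no change)

Fixpoint:
  val[0] = ⊤
  val[1] = 0
  val[2] = ⊤
  val[3] = ⊤
  val[4] = 0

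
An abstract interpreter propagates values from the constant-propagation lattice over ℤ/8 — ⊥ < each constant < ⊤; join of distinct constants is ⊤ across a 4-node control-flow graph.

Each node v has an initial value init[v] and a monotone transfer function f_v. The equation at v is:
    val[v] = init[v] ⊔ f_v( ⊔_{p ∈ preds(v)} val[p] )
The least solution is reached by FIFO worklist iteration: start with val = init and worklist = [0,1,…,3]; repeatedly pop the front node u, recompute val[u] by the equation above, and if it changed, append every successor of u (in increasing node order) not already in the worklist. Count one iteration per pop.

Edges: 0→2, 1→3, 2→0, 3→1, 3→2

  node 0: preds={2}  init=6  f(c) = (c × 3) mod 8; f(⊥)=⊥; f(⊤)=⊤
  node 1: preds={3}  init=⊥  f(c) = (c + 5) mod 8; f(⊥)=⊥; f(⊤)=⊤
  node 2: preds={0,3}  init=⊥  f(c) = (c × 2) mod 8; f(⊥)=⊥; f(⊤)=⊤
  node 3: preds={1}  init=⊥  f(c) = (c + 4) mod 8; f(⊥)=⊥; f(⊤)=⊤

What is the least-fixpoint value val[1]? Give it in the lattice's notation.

⊥

Trace (7 dequeues):
  [1] u=0 | in ⊥ | out 6 | ==
  [2] u=1 | in ⊥ | out ⊥ | ==
  [3] u=2 | in 6 | out 4 | prev ⊥ | push {0}
  [4] u=3 | in ⊥ | out ⊥ | ==
  [5] u=0 | in 4 | out ⊤ | prev 6 | push {2}
  [6] u=2 | in ⊤ | out ⊤ | prev 4 | push {0}
  [7] u=0 | in ⊤ | out ⊤ | ==

Converged values:
  [0] ⊤
  [1] ⊥
  [2] ⊤
  [3] ⊥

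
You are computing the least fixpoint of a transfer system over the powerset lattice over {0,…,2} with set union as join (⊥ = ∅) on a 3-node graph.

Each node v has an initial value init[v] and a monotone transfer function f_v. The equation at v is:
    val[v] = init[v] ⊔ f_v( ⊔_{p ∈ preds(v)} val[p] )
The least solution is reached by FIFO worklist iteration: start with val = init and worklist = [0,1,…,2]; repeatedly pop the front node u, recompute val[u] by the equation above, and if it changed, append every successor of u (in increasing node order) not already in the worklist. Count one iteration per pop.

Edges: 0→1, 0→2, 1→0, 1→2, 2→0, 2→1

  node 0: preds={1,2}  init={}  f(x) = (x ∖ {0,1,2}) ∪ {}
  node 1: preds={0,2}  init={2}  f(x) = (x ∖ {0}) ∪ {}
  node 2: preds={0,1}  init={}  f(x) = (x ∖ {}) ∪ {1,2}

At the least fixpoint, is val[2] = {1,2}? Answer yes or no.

Worklist (7 pops):
  #1 pop 0: in={2} → {} (no change)
  #2 pop 1: in={} → {2} (no change)
  #3 pop 2: in={2} → {1,2} (was {}); enqueue [0,1]
  #4 pop 0: in={1,2} → {} (no change)
  #5 pop 1: in={1,2} → {1,2} (was {2}); enqueue [0,2]
  #6 pop 0: in={1,2} → {} (no change)
  #7 pop 2: in={1,2} → {1,2} (no change)

Fixpoint:
  val[0] = {}
  val[1] = {1,2}
  val[2] = {1,2}

yes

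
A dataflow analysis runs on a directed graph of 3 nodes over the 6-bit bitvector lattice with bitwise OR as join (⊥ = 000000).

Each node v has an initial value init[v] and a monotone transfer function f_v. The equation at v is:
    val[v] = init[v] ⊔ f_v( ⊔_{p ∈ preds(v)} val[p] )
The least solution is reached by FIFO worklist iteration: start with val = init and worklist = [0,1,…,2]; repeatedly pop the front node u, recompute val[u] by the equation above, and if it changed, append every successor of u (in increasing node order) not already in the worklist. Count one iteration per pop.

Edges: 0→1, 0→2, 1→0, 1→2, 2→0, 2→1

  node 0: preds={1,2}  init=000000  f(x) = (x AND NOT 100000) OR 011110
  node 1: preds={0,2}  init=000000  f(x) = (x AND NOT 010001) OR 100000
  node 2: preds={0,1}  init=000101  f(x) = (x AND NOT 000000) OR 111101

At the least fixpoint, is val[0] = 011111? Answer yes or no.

yes

Iteration log — 5 steps:
  step 1. node 0  ⊔preds=000101  new=011111  old=000000  +wl: 
  step 2. node 1  ⊔preds=011111  new=101110  old=000000  +wl: 0
  step 3. node 2  ⊔preds=111111  new=111111  old=000101  +wl: 1
  step 4. node 0  ⊔preds=111111  new=011111  stable
  step 5. node 1  ⊔preds=111111  new=101110  stable

Least fixpoint reached:
  node 0: 011111
  node 1: 101110
  node 2: 111111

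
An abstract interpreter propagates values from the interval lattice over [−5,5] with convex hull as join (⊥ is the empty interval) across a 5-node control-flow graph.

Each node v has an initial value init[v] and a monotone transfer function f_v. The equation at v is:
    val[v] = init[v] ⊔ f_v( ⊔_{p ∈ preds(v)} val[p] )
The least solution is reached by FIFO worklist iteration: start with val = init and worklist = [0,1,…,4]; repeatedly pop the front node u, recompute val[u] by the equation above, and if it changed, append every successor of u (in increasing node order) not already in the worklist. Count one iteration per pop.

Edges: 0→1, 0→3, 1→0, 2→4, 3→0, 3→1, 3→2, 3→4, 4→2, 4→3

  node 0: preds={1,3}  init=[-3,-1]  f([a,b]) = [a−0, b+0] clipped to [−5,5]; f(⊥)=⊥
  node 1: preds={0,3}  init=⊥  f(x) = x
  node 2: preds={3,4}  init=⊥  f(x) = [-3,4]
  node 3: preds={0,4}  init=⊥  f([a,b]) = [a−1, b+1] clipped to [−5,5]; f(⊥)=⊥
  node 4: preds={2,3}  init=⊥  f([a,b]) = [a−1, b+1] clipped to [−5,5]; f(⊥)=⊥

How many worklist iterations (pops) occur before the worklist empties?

Iteration log — 15 steps:
  step 1. node 0  ⊔preds=⊥  new=[-3,-1]  stable
  step 2. node 1  ⊔preds=[-3,-1]  new=[-3,-1]  old=⊥  +wl: 0
  step 3. node 2  ⊔preds=⊥  new=[-3,4]  old=⊥  +wl: 
  step 4. node 3  ⊔preds=[-3,-1]  new=[-4,0]  old=⊥  +wl: 1,2
  step 5. node 4  ⊔preds=[-4,4]  new=[-5,5]  old=⊥  +wl: 3
  step 6. node 0  ⊔preds=[-4,0]  new=[-4,0]  old=[-3,-1]  +wl: 
  step 7. node 1  ⊔preds=[-4,0]  new=[-4,0]  old=[-3,-1]  +wl: 0
  step 8. node 2  ⊔preds=[-5,5]  new=[-3,4]  stable
  step 9. node 3  ⊔preds=[-5,5]  new=[-5,5]  old=[-4,0]  +wl: 1,2,4
  step 10. node 0  ⊔preds=[-5,5]  new=[-5,5]  old=[-4,0]  +wl: 3
  step 11. node 1  ⊔preds=[-5,5]  new=[-5,5]  old=[-4,0]  +wl: 0
  step 12. node 2  ⊔preds=[-5,5]  new=[-3,4]  stable
  step 13. node 4  ⊔preds=[-5,5]  new=[-5,5]  stable
  step 14. node 3  ⊔preds=[-5,5]  new=[-5,5]  stable
  step 15. node 0  ⊔preds=[-5,5]  new=[-5,5]  stable

Least fixpoint reached:
  node 0: [-5,5]
  node 1: [-5,5]
  node 2: [-3,4]
  node 3: [-5,5]
  node 4: [-5,5]

15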